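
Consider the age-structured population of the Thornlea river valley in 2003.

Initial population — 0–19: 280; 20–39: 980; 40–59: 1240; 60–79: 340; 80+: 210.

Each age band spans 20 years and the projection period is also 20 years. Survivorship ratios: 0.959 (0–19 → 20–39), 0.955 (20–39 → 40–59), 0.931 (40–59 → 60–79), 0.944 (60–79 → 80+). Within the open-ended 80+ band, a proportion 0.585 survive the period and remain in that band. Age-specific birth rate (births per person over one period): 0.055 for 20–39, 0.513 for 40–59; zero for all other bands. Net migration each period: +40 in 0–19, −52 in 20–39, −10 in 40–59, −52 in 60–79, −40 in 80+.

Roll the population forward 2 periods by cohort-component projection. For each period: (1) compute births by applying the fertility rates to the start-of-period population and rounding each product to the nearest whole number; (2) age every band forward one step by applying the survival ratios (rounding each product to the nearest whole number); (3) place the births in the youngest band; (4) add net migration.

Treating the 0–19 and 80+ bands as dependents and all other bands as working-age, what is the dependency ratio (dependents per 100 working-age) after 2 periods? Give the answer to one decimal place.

Numbering the bands 1..5 from youngest to oldest:
Period 1:
Births: 980 * 0.055 = 54, 1240 * 0.513 = 636 → total 690
Band 2: 280 * 0.959 = 269
Band 3: 980 * 0.955 = 936
Band 4: 1240 * 0.931 = 1154
Band 5: 340 * 0.944 + 210 * 0.585 = 321 + 123 = 444
Net migration: Band 1 + 40 → 730; Band 2 − 52 → 217; Band 3 − 10 → 926; Band 4 − 52 → 1102; Band 5 − 40 → 404
End of period: [730, 217, 926, 1102, 404]
Period 2:
Births: 217 * 0.055 = 12, 926 * 0.513 = 475 → total 487
Band 2: 730 * 0.959 = 700
Band 3: 217 * 0.955 = 207
Band 4: 926 * 0.931 = 862
Band 5: 1102 * 0.944 + 404 * 0.585 = 1040 + 236 = 1276
Net migration: Band 1 + 40 → 527; Band 2 − 52 → 648; Band 3 − 10 → 197; Band 4 − 52 → 810; Band 5 − 40 → 1236
End of period: [527, 648, 197, 810, 1236]
Dependents (band 0–19 + band 80+) = 527 + 1236 = 1763; working-age = 1655; ratio = 1763/1655 × 100 = 106.5

106.5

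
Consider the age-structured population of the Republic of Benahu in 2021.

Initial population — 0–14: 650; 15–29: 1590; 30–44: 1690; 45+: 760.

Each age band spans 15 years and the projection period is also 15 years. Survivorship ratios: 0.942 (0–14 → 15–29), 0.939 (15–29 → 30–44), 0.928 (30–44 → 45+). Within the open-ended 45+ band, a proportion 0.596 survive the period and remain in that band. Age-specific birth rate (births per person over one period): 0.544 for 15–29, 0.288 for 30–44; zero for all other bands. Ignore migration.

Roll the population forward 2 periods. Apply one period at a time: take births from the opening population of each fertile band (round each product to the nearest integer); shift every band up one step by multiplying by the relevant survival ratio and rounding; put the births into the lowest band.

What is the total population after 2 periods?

5203

Call the groups 1 to 4, youngest first.
[period 1]
Births: 1590 × 0.544 = 865  |  1690 × 0.288 = 487 → 1352
Group 2: 650 × 0.942 = 612
Group 3: 1590 × 0.939 = 1493
Group 4: 1690 × 0.928 + 760 × 0.596 = 1568 + 453 = 2021
Giving 1352 / 612 / 1493 / 2021.
[period 2]
Births: 612 × 0.544 = 333  |  1493 × 0.288 = 430 → 763
Group 2: 1352 × 0.942 = 1274
Group 3: 612 × 0.939 = 575
Group 4: 1493 × 0.928 + 2021 × 0.596 = 1386 + 1205 = 2591
Giving 763 / 1274 / 575 / 2591.
Total after period 2: 763 + 1274 + 575 + 2591 = 5203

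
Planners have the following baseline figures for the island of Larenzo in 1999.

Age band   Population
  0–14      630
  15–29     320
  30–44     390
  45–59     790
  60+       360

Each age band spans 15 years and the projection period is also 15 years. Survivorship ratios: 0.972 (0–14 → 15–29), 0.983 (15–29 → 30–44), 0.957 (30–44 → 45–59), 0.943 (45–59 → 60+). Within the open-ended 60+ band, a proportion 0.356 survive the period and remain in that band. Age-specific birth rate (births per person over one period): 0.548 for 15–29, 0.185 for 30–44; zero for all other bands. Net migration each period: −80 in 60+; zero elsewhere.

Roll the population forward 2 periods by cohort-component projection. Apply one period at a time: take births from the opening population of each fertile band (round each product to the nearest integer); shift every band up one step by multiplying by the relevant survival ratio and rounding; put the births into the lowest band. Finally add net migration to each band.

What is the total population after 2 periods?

Let band 1 be 0–14 through band 5 = 60+.
Period 1.
Births: 320 × 0.548 = 175, 390 × 0.185 = 72 ⇒ total 247
Band 2: 630 × 0.972 = 612
Band 3: 320 × 0.983 = 315
Band 4: 390 × 0.957 = 373
Band 5: 790 × 0.943 + 360 × 0.356 = 745 + 128 = 873
Net migration: Band 5 − 80 → 793
End of period: [247, 612, 315, 373, 793]
Period 2.
Births: 612 × 0.548 = 335, 315 × 0.185 = 58 ⇒ total 393
Band 2: 247 × 0.972 = 240
Band 3: 612 × 0.983 = 602
Band 4: 315 × 0.957 = 301
Band 5: 373 × 0.943 + 793 × 0.356 = 352 + 282 = 634
Net migration: Band 5 − 80 → 554
End of period: [393, 240, 602, 301, 554]
Total after period 2: 393 + 240 + 602 + 301 + 554 = 2090

2090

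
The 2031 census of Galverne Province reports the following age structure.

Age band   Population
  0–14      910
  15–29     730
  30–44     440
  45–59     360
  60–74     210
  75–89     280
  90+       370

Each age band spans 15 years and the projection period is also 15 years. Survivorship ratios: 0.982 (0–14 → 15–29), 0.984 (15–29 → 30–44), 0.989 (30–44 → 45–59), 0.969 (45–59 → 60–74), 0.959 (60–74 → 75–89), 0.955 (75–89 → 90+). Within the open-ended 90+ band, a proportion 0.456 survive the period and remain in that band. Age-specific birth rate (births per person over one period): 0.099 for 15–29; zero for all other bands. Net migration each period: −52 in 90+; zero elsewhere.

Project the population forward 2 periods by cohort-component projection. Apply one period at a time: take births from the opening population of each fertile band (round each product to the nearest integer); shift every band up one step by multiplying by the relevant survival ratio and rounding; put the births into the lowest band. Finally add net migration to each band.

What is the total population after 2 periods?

Call the bands 1 to 7, youngest first.
After projecting period 1:
Births: 730 × 0.099 = 72
Band 2: 910 × 0.982 = 894
Band 3: 730 × 0.984 = 718
Band 4: 440 × 0.989 = 435
Band 5: 360 × 0.969 = 349
Band 6: 210 × 0.959 = 201
Band 7: 280 × 0.955 + 370 × 0.456 = 267 + 169 = 436
Net migration: Band 7 − 52 → 384
End of period: [72, 894, 718, 435, 349, 201, 384]
After projecting period 2:
Births: 894 × 0.099 = 89
Band 2: 72 × 0.982 = 71
Band 3: 894 × 0.984 = 880
Band 4: 718 × 0.989 = 710
Band 5: 435 × 0.969 = 422
Band 6: 349 × 0.959 = 335
Band 7: 201 × 0.955 + 384 × 0.456 = 192 + 175 = 367
Net migration: Band 7 − 52 → 315
End of period: [89, 71, 880, 710, 422, 335, 315]
Total after period 2: 89 + 71 + 880 + 710 + 422 + 335 + 315 = 2822

2822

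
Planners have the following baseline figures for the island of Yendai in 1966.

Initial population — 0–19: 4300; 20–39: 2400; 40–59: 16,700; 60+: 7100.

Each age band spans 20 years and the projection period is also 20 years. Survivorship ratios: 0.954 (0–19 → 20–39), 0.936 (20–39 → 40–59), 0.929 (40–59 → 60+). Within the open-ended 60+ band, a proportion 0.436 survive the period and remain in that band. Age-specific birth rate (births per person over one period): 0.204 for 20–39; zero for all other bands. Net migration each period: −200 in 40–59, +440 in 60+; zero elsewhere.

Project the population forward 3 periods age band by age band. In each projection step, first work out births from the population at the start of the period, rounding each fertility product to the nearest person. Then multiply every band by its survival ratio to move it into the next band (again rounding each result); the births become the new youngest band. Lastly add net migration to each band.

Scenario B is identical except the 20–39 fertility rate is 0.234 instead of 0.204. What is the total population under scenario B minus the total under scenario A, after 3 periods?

213

(Bands numbered youngest = 1 to oldest = 4.)
After projecting period 1:
Births: 2400 × 0.204 = 490
Band 2: 4300 × 0.954 = 4102
Band 3: 2400 × 0.936 = 2246
Band 4: 16700 × 0.929 + 7100 × 0.436 = 15514 + 3096 = 18610
Net migration: Band 3 − 200 → 2046; Band 4 + 440 → 19050
→ [490, 4102, 2046, 19050]
After projecting period 2:
Births: 4102 × 0.204 = 837
Band 2: 490 × 0.954 = 467
Band 3: 4102 × 0.936 = 3839
Band 4: 2046 × 0.929 + 19050 × 0.436 = 1901 + 8306 = 10207
Net migration: Band 3 − 200 → 3639; Band 4 + 440 → 10647
→ [837, 467, 3639, 10647]
After projecting period 3:
Births: 467 × 0.204 = 95
Band 2: 837 × 0.954 = 798
Band 3: 467 × 0.936 = 437
Band 4: 3639 × 0.929 + 10647 × 0.436 = 3381 + 4642 = 8023
Net migration: Band 3 − 200 → 237; Band 4 + 440 → 8463
→ [95, 798, 237, 8463]
Scenario A total after 3 periods: 9593
Scenario B projection —
After projecting period 1:
Births: 2400 × 0.234 = 562
Band 2: 4300 × 0.954 = 4102
Band 3: 2400 × 0.936 = 2246
Band 4: 16700 × 0.929 + 7100 × 0.436 = 15514 + 3096 = 18610
Net migration: Band 3 − 200 → 2046; Band 4 + 440 → 19050
→ [562, 4102, 2046, 19050]
After projecting period 2:
Births: 4102 × 0.234 = 960
Band 2: 562 × 0.954 = 536
Band 3: 4102 × 0.936 = 3839
Band 4: 2046 × 0.929 + 19050 × 0.436 = 1901 + 8306 = 10207
Net migration: Band 3 − 200 → 3639; Band 4 + 440 → 10647
→ [960, 536, 3639, 10647]
After projecting period 3:
Births: 536 × 0.234 = 125
Band 2: 960 × 0.954 = 916
Band 3: 536 × 0.936 = 502
Band 4: 3639 × 0.929 + 10647 × 0.436 = 3381 + 4642 = 8023
Net migration: Band 3 − 200 → 302; Band 4 + 440 → 8463
→ [125, 916, 302, 8463]
Scenario B total after 3 periods: 9806
Difference B − A = 9806 − 9593 = 213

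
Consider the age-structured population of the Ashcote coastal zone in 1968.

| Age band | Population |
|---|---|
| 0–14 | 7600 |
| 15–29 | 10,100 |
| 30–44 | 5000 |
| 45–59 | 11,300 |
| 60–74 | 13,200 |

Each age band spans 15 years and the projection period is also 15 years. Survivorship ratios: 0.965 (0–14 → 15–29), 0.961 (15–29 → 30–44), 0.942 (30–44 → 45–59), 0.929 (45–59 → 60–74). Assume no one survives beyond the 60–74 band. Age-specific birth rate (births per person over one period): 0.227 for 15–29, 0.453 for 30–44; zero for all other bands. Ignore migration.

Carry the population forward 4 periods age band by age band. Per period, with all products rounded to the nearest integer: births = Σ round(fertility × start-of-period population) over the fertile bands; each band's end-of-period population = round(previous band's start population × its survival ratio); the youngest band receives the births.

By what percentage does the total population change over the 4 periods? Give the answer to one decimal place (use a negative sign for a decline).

-51.2

Period 1.
Births: 10100 * 0.227 = 2293, 5000 * 0.453 = 2265 ⇒ total 4558
15–29: 7600 * 0.965 = 7334
30–44: 10100 * 0.961 = 9706
45–59: 5000 * 0.942 = 4710
60–74: 11300 * 0.929 = 10498
→ [4558, 7334, 9706, 4710, 10498]
Period 2.
Births: 7334 * 0.227 = 1665, 9706 * 0.453 = 4397 ⇒ total 6062
15–29: 4558 * 0.965 = 4398
30–44: 7334 * 0.961 = 7048
45–59: 9706 * 0.942 = 9143
60–74: 4710 * 0.929 = 4376
→ [6062, 4398, 7048, 9143, 4376]
Period 3.
Births: 4398 * 0.227 = 998, 7048 * 0.453 = 3193 ⇒ total 4191
15–29: 6062 * 0.965 = 5850
30–44: 4398 * 0.961 = 4226
45–59: 7048 * 0.942 = 6639
60–74: 9143 * 0.929 = 8494
→ [4191, 5850, 4226, 6639, 8494]
Period 4.
Births: 5850 * 0.227 = 1328, 4226 * 0.453 = 1914 ⇒ total 3242
15–29: 4191 * 0.965 = 4044
30–44: 5850 * 0.961 = 5622
45–59: 4226 * 0.942 = 3981
60–74: 6639 * 0.929 = 6168
→ [3242, 4044, 5622, 3981, 6168]
Total: 47200 → 23057; change = -24143; percentage change = -51.2%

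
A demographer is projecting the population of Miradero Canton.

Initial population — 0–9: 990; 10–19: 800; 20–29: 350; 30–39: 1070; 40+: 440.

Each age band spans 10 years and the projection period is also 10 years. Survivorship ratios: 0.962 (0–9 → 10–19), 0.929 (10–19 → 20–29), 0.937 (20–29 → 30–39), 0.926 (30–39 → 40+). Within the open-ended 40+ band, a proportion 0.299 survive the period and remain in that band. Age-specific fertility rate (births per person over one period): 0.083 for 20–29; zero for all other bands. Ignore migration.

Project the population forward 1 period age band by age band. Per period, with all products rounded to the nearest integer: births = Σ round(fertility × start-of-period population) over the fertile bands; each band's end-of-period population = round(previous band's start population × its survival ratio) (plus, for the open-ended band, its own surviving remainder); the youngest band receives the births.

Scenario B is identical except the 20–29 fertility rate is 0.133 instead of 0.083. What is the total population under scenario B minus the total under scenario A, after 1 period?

Period 1:
Births: 350 * 0.083 = 29
10–19: 990 * 0.962 = 952
20–29: 800 * 0.929 = 743
30–39: 350 * 0.937 = 328
40+: 1070 * 0.926 + 440 * 0.299 = 991 + 132 = 1123
Giving 29 / 952 / 743 / 328 / 1123.
Scenario A total after 1 period: 3175
Scenario B projection —
Period 1:
Births: 350 * 0.133 = 47
10–19: 990 * 0.962 = 952
20–29: 800 * 0.929 = 743
30–39: 350 * 0.937 = 328
40+: 1070 * 0.926 + 440 * 0.299 = 991 + 132 = 1123
Giving 47 / 952 / 743 / 328 / 1123.
Scenario B total after 1 period: 3193
Difference B − A = 3193 − 3175 = 18

18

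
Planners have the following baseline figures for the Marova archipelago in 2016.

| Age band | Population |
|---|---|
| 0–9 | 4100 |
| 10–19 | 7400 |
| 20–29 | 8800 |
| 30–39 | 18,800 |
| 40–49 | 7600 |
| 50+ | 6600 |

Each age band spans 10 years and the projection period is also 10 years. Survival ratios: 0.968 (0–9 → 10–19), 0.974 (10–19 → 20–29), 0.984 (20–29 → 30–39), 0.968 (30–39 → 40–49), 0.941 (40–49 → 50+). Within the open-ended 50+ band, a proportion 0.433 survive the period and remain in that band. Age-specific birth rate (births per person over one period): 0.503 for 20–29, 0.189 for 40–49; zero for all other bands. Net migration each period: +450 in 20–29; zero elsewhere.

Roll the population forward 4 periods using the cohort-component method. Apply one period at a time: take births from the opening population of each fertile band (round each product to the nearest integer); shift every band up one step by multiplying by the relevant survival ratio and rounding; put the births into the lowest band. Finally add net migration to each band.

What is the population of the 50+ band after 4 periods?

14302

Let group 1 be 0–9 through group 6 = 50+.
— Period 1 —
Births: 8800 * 0.503 = 4426 ; 7600 * 0.189 = 1436 — total 5862
Group 2: 4100 * 0.968 = 3969
Group 3: 7400 * 0.974 = 7208
Group 4: 8800 * 0.984 = 8659
Group 5: 18800 * 0.968 = 18198
Group 6: 7600 * 0.941 + 6600 * 0.433 = 7152 + 2858 = 10010
Net migration: Group 3 + 450 → 7658
Population now: 0–9=5862, 10–19=3969, 20–29=7658, 30–39=8659, 40–49=18198, 50+=10010
— Period 2 —
Births: 7658 * 0.503 = 3852 ; 18198 * 0.189 = 3439 — total 7291
Group 2: 5862 * 0.968 = 5674
Group 3: 3969 * 0.974 = 3866
Group 4: 7658 * 0.984 = 7535
Group 5: 8659 * 0.968 = 8382
Group 6: 18198 * 0.941 + 10010 * 0.433 = 17124 + 4334 = 21458
Net migration: Group 3 + 450 → 4316
Population now: 0–9=7291, 10–19=5674, 20–29=4316, 30–39=7535, 40–49=8382, 50+=21458
— Period 3 —
Births: 4316 * 0.503 = 2171 ; 8382 * 0.189 = 1584 — total 3755
Group 2: 7291 * 0.968 = 7058
Group 3: 5674 * 0.974 = 5526
Group 4: 4316 * 0.984 = 4247
Group 5: 7535 * 0.968 = 7294
Group 6: 8382 * 0.941 + 21458 * 0.433 = 7887 + 9291 = 17178
Net migration: Group 3 + 450 → 5976
Population now: 0–9=3755, 10–19=7058, 20–29=5976, 30–39=4247, 40–49=7294, 50+=17178
— Period 4 —
Births: 5976 * 0.503 = 3006 ; 7294 * 0.189 = 1379 — total 4385
Group 2: 3755 * 0.968 = 3635
Group 3: 7058 * 0.974 = 6874
Group 4: 5976 * 0.984 = 5880
Group 5: 4247 * 0.968 = 4111
Group 6: 7294 * 0.941 + 17178 * 0.433 = 6864 + 7438 = 14302
Net migration: Group 3 + 450 → 7324
Population now: 0–9=4385, 10–19=3635, 20–29=7324, 30–39=5880, 40–49=4111, 50+=14302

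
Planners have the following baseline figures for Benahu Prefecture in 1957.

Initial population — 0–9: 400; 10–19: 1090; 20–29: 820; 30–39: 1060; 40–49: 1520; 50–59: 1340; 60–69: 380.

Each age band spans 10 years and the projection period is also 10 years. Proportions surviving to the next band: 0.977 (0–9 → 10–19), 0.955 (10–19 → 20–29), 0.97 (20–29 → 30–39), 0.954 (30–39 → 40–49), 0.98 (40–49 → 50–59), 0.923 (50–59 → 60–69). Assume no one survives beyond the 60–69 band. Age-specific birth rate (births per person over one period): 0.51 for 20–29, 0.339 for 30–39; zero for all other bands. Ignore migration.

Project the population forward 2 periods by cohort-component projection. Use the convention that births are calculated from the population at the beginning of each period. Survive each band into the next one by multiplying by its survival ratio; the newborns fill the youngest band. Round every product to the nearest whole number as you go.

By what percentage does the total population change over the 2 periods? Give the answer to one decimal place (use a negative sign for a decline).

-8.2

Numbering the groups 1..7 from youngest to oldest:
— Period 1 —
Births: 820 × 0.51 = 418  |  1060 × 0.339 = 359 — total 777
Group 2: 400 × 0.977 = 391
Group 3: 1090 × 0.955 = 1041
Group 4: 820 × 0.97 = 795
Group 5: 1060 × 0.954 = 1011
Group 6: 1520 × 0.98 = 1490
Group 7: 1340 × 0.923 = 1237
Population now: 0–9=777, 10–19=391, 20–29=1041, 30–39=795, 40–49=1011, 50–59=1490, 60–69=1237
— Period 2 —
Births: 1041 × 0.51 = 531  |  795 × 0.339 = 270 — total 801
Group 2: 777 × 0.977 = 759
Group 3: 391 × 0.955 = 373
Group 4: 1041 × 0.97 = 1010
Group 5: 795 × 0.954 = 758
Group 6: 1011 × 0.98 = 991
Group 7: 1490 × 0.923 = 1375
Population now: 0–9=801, 10–19=759, 20–29=373, 30–39=1010, 40–49=758, 50–59=991, 60–69=1375
Total: 6610 → 6067; change = -543; percentage change = -8.2%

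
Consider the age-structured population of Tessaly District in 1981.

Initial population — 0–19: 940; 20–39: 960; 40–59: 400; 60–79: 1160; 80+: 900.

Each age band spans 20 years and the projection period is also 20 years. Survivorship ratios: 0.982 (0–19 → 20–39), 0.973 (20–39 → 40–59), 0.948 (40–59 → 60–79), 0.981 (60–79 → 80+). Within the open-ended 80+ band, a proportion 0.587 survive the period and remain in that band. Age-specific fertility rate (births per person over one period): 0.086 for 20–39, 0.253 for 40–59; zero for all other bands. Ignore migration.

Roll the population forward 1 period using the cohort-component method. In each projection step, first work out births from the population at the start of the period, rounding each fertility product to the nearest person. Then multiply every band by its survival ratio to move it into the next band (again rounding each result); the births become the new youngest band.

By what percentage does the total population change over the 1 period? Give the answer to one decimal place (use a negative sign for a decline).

[period 1]
Births: 960 * 0.086 = 83 ; 400 * 0.253 = 101 → total 184
20–39: 940 * 0.982 = 923
40–59: 960 * 0.973 = 934
60–79: 400 * 0.948 = 379
80+: 1160 * 0.981 + 900 * 0.587 = 1138 + 528 = 1666
→ [184, 923, 934, 379, 1666]
Total: 4360 → 4086; change = -274; percentage change = -6.3%

-6.3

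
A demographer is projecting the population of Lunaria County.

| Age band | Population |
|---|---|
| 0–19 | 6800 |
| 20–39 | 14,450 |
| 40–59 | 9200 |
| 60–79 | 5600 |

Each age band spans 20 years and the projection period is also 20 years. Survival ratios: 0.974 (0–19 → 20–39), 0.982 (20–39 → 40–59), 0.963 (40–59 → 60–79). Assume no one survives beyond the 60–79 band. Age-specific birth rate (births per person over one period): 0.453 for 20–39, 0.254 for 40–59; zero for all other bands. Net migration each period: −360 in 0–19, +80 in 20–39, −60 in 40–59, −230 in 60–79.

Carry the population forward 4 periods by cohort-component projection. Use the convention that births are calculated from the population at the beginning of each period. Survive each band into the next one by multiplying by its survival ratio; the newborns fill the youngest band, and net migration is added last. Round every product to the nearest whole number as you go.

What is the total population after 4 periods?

Let band 1 be 0–19 through band 4 = 60–79.
Period 1.
Births: 14450 * 0.453 = 6546 ; 9200 * 0.254 = 2337 ⇒ total 8883
Band 2: 6800 * 0.974 = 6623
Band 3: 14450 * 0.982 = 14190
Band 4: 9200 * 0.963 = 8860
Net migration: Band 1 − 360 → 8523; Band 2 + 80 → 6703; Band 3 − 60 → 14130; Band 4 − 230 → 8630
End of period: [8523, 6703, 14130, 8630]
Period 2.
Births: 6703 * 0.453 = 3036 ; 14130 * 0.254 = 3589 ⇒ total 6625
Band 2: 8523 * 0.974 = 8301
Band 3: 6703 * 0.982 = 6582
Band 4: 14130 * 0.963 = 13607
Net migration: Band 1 − 360 → 6265; Band 2 + 80 → 8381; Band 3 − 60 → 6522; Band 4 − 230 → 13377
End of period: [6265, 8381, 6522, 13377]
Period 3.
Births: 8381 * 0.453 = 3797 ; 6522 * 0.254 = 1657 ⇒ total 5454
Band 2: 6265 * 0.974 = 6102
Band 3: 8381 * 0.982 = 8230
Band 4: 6522 * 0.963 = 6281
Net migration: Band 1 − 360 → 5094; Band 2 + 80 → 6182; Band 3 − 60 → 8170; Band 4 − 230 → 6051
End of period: [5094, 6182, 8170, 6051]
Period 4.
Births: 6182 * 0.453 = 2800 ; 8170 * 0.254 = 2075 ⇒ total 4875
Band 2: 5094 * 0.974 = 4962
Band 3: 6182 * 0.982 = 6071
Band 4: 8170 * 0.963 = 7868
Net migration: Band 1 − 360 → 4515; Band 2 + 80 → 5042; Band 3 − 60 → 6011; Band 4 − 230 → 7638
End of period: [4515, 5042, 6011, 7638]
Total after period 4: 4515 + 5042 + 6011 + 7638 = 23206

23206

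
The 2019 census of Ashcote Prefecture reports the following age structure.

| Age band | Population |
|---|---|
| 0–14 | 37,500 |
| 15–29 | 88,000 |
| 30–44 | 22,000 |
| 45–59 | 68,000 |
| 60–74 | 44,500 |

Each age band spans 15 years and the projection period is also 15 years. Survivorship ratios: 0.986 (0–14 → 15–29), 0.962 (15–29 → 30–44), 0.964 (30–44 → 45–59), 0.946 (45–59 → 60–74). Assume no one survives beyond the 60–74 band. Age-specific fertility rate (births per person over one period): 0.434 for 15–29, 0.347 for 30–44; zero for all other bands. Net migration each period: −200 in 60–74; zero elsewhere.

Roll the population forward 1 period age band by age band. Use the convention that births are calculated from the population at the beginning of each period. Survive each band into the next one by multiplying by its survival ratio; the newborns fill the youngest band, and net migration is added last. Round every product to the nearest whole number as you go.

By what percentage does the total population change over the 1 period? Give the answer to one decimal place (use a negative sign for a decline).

-2.8

Period 1.
Births: 88000 * 0.434 = 38192  |  22000 * 0.347 = 7634 → total 45826
15–29: 37500 * 0.986 = 36975
30–44: 88000 * 0.962 = 84656
45–59: 22000 * 0.964 = 21208
60–74: 68000 * 0.946 = 64328
Net migration: 60–74 − 200 → 64128
End of period: [45826, 36975, 84656, 21208, 64128]
Total: 260000 → 252793; change = -7207; percentage change = -2.8%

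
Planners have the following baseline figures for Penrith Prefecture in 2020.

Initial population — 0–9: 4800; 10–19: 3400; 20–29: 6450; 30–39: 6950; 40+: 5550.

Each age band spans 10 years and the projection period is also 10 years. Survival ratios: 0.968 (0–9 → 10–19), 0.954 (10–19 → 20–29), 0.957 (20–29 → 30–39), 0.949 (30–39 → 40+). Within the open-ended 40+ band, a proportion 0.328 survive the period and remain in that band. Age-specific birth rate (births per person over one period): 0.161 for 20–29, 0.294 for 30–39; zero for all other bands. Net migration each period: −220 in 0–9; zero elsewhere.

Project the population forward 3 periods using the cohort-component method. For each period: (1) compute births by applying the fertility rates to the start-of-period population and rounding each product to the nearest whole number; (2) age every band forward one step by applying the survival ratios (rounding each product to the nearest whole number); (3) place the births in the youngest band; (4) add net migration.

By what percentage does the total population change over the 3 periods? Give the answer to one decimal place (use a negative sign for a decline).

Period 1:
Births: 6450 × 0.161 = 1038 ; 6950 × 0.294 = 2043 ⇒ total 3081
10–19: 4800 × 0.968 = 4646
20–29: 3400 × 0.954 = 3244
30–39: 6450 × 0.957 = 6173
40+: 6950 × 0.949 + 5550 × 0.328 = 6596 + 1820 = 8416
Net migration: 0–9 − 220 → 2861
→ [2861, 4646, 3244, 6173, 8416]
Period 2:
Births: 3244 × 0.161 = 522 ; 6173 × 0.294 = 1815 ⇒ total 2337
10–19: 2861 × 0.968 = 2769
20–29: 4646 × 0.954 = 4432
30–39: 3244 × 0.957 = 3105
40+: 6173 × 0.949 + 8416 × 0.328 = 5858 + 2760 = 8618
Net migration: 0–9 − 220 → 2117
→ [2117, 2769, 4432, 3105, 8618]
Period 3:
Births: 4432 × 0.161 = 714 ; 3105 × 0.294 = 913 ⇒ total 1627
10–19: 2117 × 0.968 = 2049
20–29: 2769 × 0.954 = 2642
30–39: 4432 × 0.957 = 4241
40+: 3105 × 0.949 + 8618 × 0.328 = 2947 + 2827 = 5774
Net migration: 0–9 − 220 → 1407
→ [1407, 2049, 2642, 4241, 5774]
Total: 27150 → 16113; change = -11037; percentage change = -40.7%

-40.7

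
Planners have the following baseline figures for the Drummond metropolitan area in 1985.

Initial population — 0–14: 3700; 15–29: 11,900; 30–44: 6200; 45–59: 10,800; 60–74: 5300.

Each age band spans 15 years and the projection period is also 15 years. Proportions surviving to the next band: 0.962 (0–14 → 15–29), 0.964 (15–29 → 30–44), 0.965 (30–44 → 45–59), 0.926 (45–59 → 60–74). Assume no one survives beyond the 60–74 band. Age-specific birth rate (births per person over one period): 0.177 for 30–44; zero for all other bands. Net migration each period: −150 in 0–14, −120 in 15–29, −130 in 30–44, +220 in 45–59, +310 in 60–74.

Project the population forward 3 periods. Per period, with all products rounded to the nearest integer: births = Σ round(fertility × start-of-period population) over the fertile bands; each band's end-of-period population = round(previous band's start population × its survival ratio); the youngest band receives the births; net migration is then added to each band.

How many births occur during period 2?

Numbering the bands 1..5 from youngest to oldest:
Period 1.
Births: 6200 × 0.177 = 1097
Band 2: 3700 × 0.962 = 3559
Band 3: 11900 × 0.964 = 11472
Band 4: 6200 × 0.965 = 5983
Band 5: 10800 × 0.926 = 10001
Net migration: Band 1 − 150 → 947; Band 2 − 120 → 3439; Band 3 − 130 → 11342; Band 4 + 220 → 6203; Band 5 + 310 → 10311
End of period: [947, 3439, 11342, 6203, 10311]
Period 2.
Births: 11342 × 0.177 = 2008
Band 2: 947 × 0.962 = 911
Band 3: 3439 × 0.964 = 3315
Band 4: 11342 × 0.965 = 10945
Band 5: 6203 × 0.926 = 5744
Net migration: Band 1 − 150 → 1858; Band 2 − 120 → 791; Band 3 − 130 → 3185; Band 4 + 220 → 11165; Band 5 + 310 → 6054
End of period: [1858, 791, 3185, 11165, 6054]

2008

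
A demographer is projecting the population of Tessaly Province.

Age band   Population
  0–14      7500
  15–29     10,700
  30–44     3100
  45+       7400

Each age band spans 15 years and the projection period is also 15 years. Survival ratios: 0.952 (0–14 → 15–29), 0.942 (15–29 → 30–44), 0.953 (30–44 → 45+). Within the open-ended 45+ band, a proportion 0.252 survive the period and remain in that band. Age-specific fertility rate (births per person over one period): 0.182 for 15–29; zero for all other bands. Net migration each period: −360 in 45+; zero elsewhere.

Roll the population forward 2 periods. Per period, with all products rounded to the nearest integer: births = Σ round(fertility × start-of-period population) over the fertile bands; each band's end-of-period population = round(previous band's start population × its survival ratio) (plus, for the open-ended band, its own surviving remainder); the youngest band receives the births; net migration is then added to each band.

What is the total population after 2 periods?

Numbering the bands 1..4 from youngest to oldest:
After projecting period 1:
Births: 10700 × 0.182 = 1947
Band 2: 7500 × 0.952 = 7140
Band 3: 10700 × 0.942 = 10079
Band 4: 3100 × 0.953 + 7400 × 0.252 = 2954 + 1865 = 4819
Net migration: Band 4 − 360 → 4459
→ [1947, 7140, 10079, 4459]
After projecting period 2:
Births: 7140 × 0.182 = 1299
Band 2: 1947 × 0.952 = 1854
Band 3: 7140 × 0.942 = 6726
Band 4: 10079 × 0.953 + 4459 × 0.252 = 9605 + 1124 = 10729
Net migration: Band 4 − 360 → 10369
→ [1299, 1854, 6726, 10369]
Total after period 2: 1299 + 1854 + 6726 + 10369 = 20248

20248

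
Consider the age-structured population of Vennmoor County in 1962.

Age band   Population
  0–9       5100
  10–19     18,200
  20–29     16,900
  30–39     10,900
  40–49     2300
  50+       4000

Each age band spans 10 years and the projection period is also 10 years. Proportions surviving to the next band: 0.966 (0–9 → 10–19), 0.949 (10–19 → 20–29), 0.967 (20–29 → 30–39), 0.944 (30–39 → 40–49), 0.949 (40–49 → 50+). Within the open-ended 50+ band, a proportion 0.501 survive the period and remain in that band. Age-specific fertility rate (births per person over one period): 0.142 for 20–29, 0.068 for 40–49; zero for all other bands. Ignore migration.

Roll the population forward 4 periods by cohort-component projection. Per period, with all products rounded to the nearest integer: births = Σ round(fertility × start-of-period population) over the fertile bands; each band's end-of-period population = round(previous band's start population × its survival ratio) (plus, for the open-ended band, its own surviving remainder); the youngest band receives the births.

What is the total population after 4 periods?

[period 1]
Births: 16900 × 0.142 = 2400 ; 2300 × 0.068 = 156 — total 2556
10–19: 5100 × 0.966 = 4927
20–29: 18200 × 0.949 = 17272
30–39: 16900 × 0.967 = 16342
40–49: 10900 × 0.944 = 10290
50+: 2300 × 0.949 + 4000 × 0.501 = 2183 + 2004 = 4187
Population now: 0–9=2556, 10–19=4927, 20–29=17272, 30–39=16342, 40–49=10290, 50+=4187
[period 2]
Births: 17272 × 0.142 = 2453 ; 10290 × 0.068 = 700 — total 3153
10–19: 2556 × 0.966 = 2469
20–29: 4927 × 0.949 = 4676
30–39: 17272 × 0.967 = 16702
40–49: 16342 × 0.944 = 15427
50+: 10290 × 0.949 + 4187 × 0.501 = 9765 + 2098 = 11863
Population now: 0–9=3153, 10–19=2469, 20–29=4676, 30–39=16702, 40–49=15427, 50+=11863
[period 3]
Births: 4676 × 0.142 = 664 ; 15427 × 0.068 = 1049 — total 1713
10–19: 3153 × 0.966 = 3046
20–29: 2469 × 0.949 = 2343
30–39: 4676 × 0.967 = 4522
40–49: 16702 × 0.944 = 15767
50+: 15427 × 0.949 + 11863 × 0.501 = 14640 + 5943 = 20583
Population now: 0–9=1713, 10–19=3046, 20–29=2343, 30–39=4522, 40–49=15767, 50+=20583
[period 4]
Births: 2343 × 0.142 = 333 ; 15767 × 0.068 = 1072 — total 1405
10–19: 1713 × 0.966 = 1655
20–29: 3046 × 0.949 = 2891
30–39: 2343 × 0.967 = 2266
40–49: 4522 × 0.944 = 4269
50+: 15767 × 0.949 + 20583 × 0.501 = 14963 + 10312 = 25275
Population now: 0–9=1405, 10–19=1655, 20–29=2891, 30–39=2266, 40–49=4269, 50+=25275
Total after period 4: 1405 + 1655 + 2891 + 2266 + 4269 + 25275 = 37761

37761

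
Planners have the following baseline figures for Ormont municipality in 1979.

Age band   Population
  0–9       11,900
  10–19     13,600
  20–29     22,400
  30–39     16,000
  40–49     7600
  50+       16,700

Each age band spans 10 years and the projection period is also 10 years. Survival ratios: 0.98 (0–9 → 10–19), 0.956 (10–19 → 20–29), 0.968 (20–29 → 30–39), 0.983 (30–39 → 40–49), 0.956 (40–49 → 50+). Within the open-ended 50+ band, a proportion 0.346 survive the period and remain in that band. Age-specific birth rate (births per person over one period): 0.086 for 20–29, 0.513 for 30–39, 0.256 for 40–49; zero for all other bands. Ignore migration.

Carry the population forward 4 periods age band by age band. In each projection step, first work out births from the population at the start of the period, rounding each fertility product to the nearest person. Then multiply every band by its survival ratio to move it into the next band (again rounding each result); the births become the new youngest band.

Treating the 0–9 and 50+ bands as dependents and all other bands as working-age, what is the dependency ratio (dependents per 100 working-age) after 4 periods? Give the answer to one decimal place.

62.5

Let band 1 be 0–9 through band 6 = 50+.
— Period 1 —
Births: 22400 × 0.086 = 1926, 16000 × 0.513 = 8208, 7600 × 0.256 = 1946 → 12080
Band 2: 11900 × 0.98 = 11662
Band 3: 13600 × 0.956 = 13002
Band 4: 22400 × 0.968 = 21683
Band 5: 16000 × 0.983 = 15728
Band 6: 7600 × 0.956 + 16700 × 0.346 = 7266 + 5778 = 13044
Giving 12080 / 11662 / 13002 / 21683 / 15728 / 13044.
— Period 2 —
Births: 13002 × 0.086 = 1118, 21683 × 0.513 = 11123, 15728 × 0.256 = 4026 → 16267
Band 2: 12080 × 0.98 = 11838
Band 3: 11662 × 0.956 = 11149
Band 4: 13002 × 0.968 = 12586
Band 5: 21683 × 0.983 = 21314
Band 6: 15728 × 0.956 + 13044 × 0.346 = 15036 + 4513 = 19549
Giving 16267 / 11838 / 11149 / 12586 / 21314 / 19549.
— Period 3 —
Births: 11149 × 0.086 = 959, 12586 × 0.513 = 6457, 21314 × 0.256 = 5456 → 12872
Band 2: 16267 × 0.98 = 15942
Band 3: 11838 × 0.956 = 11317
Band 4: 11149 × 0.968 = 10792
Band 5: 12586 × 0.983 = 12372
Band 6: 21314 × 0.956 + 19549 × 0.346 = 20376 + 6764 = 27140
Giving 12872 / 15942 / 11317 / 10792 / 12372 / 27140.
— Period 4 —
Births: 11317 × 0.086 = 973, 10792 × 0.513 = 5536, 12372 × 0.256 = 3167 → 9676
Band 2: 12872 × 0.98 = 12615
Band 3: 15942 × 0.956 = 15241
Band 4: 11317 × 0.968 = 10955
Band 5: 10792 × 0.983 = 10609
Band 6: 12372 × 0.956 + 27140 × 0.346 = 11828 + 9390 = 21218
Giving 9676 / 12615 / 15241 / 10955 / 10609 / 21218.
Dependents (band 0–9 + band 50+) = 9676 + 21218 = 30894; working-age = 49420; ratio = 30894/49420 × 100 = 62.5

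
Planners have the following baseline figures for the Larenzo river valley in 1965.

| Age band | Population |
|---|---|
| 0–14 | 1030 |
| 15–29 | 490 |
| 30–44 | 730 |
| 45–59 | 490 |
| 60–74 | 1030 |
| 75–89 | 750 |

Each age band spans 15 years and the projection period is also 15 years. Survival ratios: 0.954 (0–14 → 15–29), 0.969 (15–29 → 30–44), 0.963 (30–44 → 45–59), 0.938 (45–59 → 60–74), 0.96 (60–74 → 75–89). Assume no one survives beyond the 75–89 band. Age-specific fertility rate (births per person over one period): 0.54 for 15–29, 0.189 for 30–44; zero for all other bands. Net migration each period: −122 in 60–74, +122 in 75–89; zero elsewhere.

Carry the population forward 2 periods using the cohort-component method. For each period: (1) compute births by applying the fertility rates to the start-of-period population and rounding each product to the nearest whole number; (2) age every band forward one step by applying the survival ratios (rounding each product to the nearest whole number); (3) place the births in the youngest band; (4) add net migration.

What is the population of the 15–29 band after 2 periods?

384

Period 1:
Births: 490 * 0.54 = 265, 730 * 0.189 = 138 — total 403
15–29: 1030 * 0.954 = 983
30–44: 490 * 0.969 = 475
45–59: 730 * 0.963 = 703
60–74: 490 * 0.938 = 460
75–89: 1030 * 0.96 = 989
Net migration: 60–74 − 122 → 338; 75–89 + 122 → 1111
Giving 403 / 983 / 475 / 703 / 338 / 1111.
Period 2:
Births: 983 * 0.54 = 531, 475 * 0.189 = 90 — total 621
15–29: 403 * 0.954 = 384
30–44: 983 * 0.969 = 953
45–59: 475 * 0.963 = 457
60–74: 703 * 0.938 = 659
75–89: 338 * 0.96 = 324
Net migration: 60–74 − 122 → 537; 75–89 + 122 → 446
Giving 621 / 384 / 953 / 457 / 537 / 446.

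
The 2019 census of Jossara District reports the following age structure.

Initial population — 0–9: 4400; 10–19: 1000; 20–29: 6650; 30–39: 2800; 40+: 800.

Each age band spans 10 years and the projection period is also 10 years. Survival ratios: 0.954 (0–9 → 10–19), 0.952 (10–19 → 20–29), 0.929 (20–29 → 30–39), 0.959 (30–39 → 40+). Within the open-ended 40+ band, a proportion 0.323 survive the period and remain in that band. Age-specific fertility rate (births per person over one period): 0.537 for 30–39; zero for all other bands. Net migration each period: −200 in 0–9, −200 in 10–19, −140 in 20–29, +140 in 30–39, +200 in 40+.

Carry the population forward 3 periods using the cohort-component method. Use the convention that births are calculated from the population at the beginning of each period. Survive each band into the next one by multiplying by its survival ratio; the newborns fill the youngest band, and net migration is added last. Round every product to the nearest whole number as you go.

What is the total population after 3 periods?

Let group 1 be 0–9 through group 5 = 40+.
Period 1.
Births: 2800 * 0.537 = 1504
Group 2: 4400 * 0.954 = 4198
Group 3: 1000 * 0.952 = 952
Group 4: 6650 * 0.929 = 6178
Group 5: 2800 * 0.959 + 800 * 0.323 = 2685 + 258 = 2943
Net migration: Group 1 − 200 → 1304; Group 2 − 200 → 3998; Group 3 − 140 → 812; Group 4 + 140 → 6318; Group 5 + 200 → 3143
→ [1304, 3998, 812, 6318, 3143]
Period 2.
Births: 6318 * 0.537 = 3393
Group 2: 1304 * 0.954 = 1244
Group 3: 3998 * 0.952 = 3806
Group 4: 812 * 0.929 = 754
Group 5: 6318 * 0.959 + 3143 * 0.323 = 6059 + 1015 = 7074
Net migration: Group 1 − 200 → 3193; Group 2 − 200 → 1044; Group 3 − 140 → 3666; Group 4 + 140 → 894; Group 5 + 200 → 7274
→ [3193, 1044, 3666, 894, 7274]
Period 3.
Births: 894 * 0.537 = 480
Group 2: 3193 * 0.954 = 3046
Group 3: 1044 * 0.952 = 994
Group 4: 3666 * 0.929 = 3406
Group 5: 894 * 0.959 + 7274 * 0.323 = 857 + 2350 = 3207
Net migration: Group 1 − 200 → 280; Group 2 − 200 → 2846; Group 3 − 140 → 854; Group 4 + 140 → 3546; Group 5 + 200 → 3407
→ [280, 2846, 854, 3546, 3407]
Total after period 3: 280 + 2846 + 854 + 3546 + 3407 = 10933

10933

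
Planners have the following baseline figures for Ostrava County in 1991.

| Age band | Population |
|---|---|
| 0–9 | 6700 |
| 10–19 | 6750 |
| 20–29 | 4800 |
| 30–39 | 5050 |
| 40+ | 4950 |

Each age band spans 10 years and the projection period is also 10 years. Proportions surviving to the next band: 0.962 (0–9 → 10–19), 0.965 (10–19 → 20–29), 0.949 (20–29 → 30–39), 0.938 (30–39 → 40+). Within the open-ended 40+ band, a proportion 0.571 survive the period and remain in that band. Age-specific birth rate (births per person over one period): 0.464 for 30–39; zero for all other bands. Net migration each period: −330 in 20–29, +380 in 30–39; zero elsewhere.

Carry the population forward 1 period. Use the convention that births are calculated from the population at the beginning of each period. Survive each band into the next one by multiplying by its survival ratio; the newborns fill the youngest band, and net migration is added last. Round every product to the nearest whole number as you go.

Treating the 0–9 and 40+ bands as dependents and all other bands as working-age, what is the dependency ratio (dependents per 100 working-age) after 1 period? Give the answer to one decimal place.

Period 1.
Births: 5050 * 0.464 = 2343
10–19: 6700 * 0.962 = 6445
20–29: 6750 * 0.965 = 6514
30–39: 4800 * 0.949 = 4555
40+: 5050 * 0.938 + 4950 * 0.571 = 4737 + 2826 = 7563
Net migration: 20–29 − 330 → 6184; 30–39 + 380 → 4935
Giving 2343 / 6445 / 6184 / 4935 / 7563.
Dependents (band 0–9 + band 40+) = 2343 + 7563 = 9906; working-age = 17564; ratio = 9906/17564 × 100 = 56.4

56.4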